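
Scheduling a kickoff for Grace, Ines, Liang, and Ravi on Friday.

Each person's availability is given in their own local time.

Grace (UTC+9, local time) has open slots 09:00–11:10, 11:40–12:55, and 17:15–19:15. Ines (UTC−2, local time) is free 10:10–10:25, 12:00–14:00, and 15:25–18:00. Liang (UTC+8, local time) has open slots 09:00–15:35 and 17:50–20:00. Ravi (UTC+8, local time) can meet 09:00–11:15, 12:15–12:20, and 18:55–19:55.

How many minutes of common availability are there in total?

0 minutes

Grace → UTC: 00:00–02:10, 02:40–03:55, 08:15–10:15.
Ines → UTC: 12:10–12:25, 14:00–16:00, 17:25–20:00.
Liang → UTC: 01:00–07:35, 09:50–12:00.
Ravi → UTC: 01:00–03:15, 04:15–04:20, 10:55–11:55.
Grace ∩ Ines: (none).
Grace ∩ Ines ∩ Liang: (none).
Grace ∩ Ines ∩ Liang ∩ Ravi: (none).
Total common minutes: 0.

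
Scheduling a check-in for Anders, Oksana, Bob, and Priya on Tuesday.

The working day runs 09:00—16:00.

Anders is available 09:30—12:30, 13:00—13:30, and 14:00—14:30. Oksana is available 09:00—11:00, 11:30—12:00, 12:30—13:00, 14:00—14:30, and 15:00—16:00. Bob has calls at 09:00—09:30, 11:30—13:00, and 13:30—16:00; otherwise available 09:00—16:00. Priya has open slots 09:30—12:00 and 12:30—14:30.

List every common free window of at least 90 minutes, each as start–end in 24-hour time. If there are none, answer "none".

Bob free within 09:00–16:00: 09:30–11:30, 13:00–13:30.
Anders ∩ Oksana: 09:30–11:00, 11:30–12:00, 14:00–14:30.
Anders ∩ Oksana ∩ Bob: 09:30–11:00.
Anders ∩ Oksana ∩ Bob ∩ Priya: 09:30–11:00.
Windows ≥ 90 min: 09:30–11:00.

09:30–11:00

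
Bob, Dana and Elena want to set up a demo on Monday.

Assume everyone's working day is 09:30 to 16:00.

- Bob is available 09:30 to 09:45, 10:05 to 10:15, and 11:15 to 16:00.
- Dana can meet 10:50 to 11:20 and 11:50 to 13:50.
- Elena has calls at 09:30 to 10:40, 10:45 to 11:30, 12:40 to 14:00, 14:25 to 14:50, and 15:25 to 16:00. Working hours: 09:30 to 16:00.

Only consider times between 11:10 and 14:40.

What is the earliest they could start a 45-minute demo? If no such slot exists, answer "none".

Elena free within 09:30–16:00: 10:40–10:45, 11:30–12:40, 14:00–14:25, 14:50–15:25.
Bob ∩ Dana: 11:15–11:20, 11:50–13:50.
Bob ∩ Dana ∩ Elena: 11:50–12:40.
Restricted to 11:10–14:40: 11:50–12:40.
Windows ≥ 45 min: 11:50–12:40.
Earliest such window starts at 11:50.

11:50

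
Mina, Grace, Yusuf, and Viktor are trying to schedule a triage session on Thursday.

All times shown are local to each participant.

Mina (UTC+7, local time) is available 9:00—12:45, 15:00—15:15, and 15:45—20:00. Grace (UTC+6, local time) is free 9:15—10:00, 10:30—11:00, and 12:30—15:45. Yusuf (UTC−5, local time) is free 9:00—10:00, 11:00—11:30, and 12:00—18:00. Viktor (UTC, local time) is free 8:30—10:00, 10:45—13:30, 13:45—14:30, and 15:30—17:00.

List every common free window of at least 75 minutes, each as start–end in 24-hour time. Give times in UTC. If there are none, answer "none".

none

Mina → UTC: 02:00–05:45, 08:00–08:15, 08:45–13:00.
Grace → UTC: 03:15–04:00, 04:30–05:00, 06:30–09:45.
Yusuf → UTC: 14:00–15:00, 16:00–16:30, 17:00–23:00.
Viktor → UTC: 08:30–10:00, 10:45–13:30, 13:45–14:30, 15:30–17:00.
Mina ∩ Grace: 03:15–04:00, 04:30–05:00, 08:00–08:15, 08:45–09:45.
Mina ∩ Grace ∩ Yusuf: (none).
Mina ∩ Grace ∩ Yusuf ∩ Viktor: (none).
Windows ≥ 75 min: (none).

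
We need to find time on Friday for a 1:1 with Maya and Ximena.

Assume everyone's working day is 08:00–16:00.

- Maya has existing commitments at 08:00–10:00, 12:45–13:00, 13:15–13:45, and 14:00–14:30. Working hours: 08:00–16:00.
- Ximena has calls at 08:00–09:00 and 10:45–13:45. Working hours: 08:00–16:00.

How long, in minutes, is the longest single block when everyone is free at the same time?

Maya free within 08:00–16:00: 10:00–12:45, 13:00–13:15, 13:45–14:00, 14:30–16:00.
Ximena free within 08:00–16:00: 09:00–10:45, 13:45–16:00.
Maya ∩ Ximena: 10:00–10:45, 13:45–14:00, 14:30–16:00.
Common window lengths: 45, 15, 90 min; longest is 90.

90 minutes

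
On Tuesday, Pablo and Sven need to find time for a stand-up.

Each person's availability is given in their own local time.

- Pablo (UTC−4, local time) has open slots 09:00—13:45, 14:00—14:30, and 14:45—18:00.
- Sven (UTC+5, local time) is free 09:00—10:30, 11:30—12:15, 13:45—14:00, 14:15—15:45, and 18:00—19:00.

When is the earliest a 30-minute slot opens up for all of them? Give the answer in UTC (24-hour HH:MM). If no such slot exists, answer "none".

13:00

Pablo → UTC: 13:00–17:45, 18:00–18:30, 18:45–22:00.
Sven → UTC: 04:00–05:30, 06:30–07:15, 08:45–09:00, 09:15–10:45, 13:00–14:00.
Pablo ∩ Sven: 13:00–14:00.
Windows ≥ 30 min: 13:00–14:00.
Earliest such window starts at 13:00.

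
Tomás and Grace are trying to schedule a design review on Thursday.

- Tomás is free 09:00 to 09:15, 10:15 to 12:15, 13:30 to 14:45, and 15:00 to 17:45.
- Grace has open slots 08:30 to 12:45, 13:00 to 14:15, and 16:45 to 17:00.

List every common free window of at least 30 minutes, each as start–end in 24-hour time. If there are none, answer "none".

Tomás ∩ Grace: 09:00–09:15, 10:15–12:15, 13:30–14:15, 16:45–17:00.
Windows ≥ 30 min: 10:15–12:15, 13:30–14:15.

10:15–12:15, 13:30–14:15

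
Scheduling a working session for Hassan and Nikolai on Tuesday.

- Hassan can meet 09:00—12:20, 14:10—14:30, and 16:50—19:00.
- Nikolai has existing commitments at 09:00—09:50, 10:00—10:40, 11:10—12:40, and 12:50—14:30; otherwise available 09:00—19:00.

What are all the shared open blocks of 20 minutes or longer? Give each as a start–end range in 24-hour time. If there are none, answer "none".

Nikolai free within 09:00–19:00: 09:50–10:00, 10:40–11:10, 12:40–12:50, 14:30–19:00.
Hassan ∩ Nikolai: 09:50–10:00, 10:40–11:10, 16:50–19:00.
Windows ≥ 20 min: 10:40–11:10, 16:50–19:00.

10:40–11:10, 16:50–19:00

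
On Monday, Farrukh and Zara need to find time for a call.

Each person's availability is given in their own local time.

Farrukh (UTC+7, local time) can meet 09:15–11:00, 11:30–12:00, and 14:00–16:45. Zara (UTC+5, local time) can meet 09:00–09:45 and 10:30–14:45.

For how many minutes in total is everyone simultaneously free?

180 minutes

Farrukh → UTC: 02:15–04:00, 04:30–05:00, 07:00–09:45.
Zara → UTC: 04:00–04:45, 05:30–09:45.
Farrukh ∩ Zara: 04:30–04:45, 07:00–09:45.
Total common minutes: 15 + 165 = 180.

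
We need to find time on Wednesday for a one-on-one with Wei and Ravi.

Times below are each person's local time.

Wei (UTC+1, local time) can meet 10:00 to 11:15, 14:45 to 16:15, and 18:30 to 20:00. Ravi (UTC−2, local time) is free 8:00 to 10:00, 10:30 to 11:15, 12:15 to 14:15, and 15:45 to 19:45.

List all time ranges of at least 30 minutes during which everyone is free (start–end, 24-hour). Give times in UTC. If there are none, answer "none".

Wei → UTC: 09:00–10:15, 13:45–15:15, 17:30–19:00.
Ravi → UTC: 10:00–12:00, 12:30–13:15, 14:15–16:15, 17:45–21:45.
Wei ∩ Ravi: 10:00–10:15, 14:15–15:15, 17:45–19:00.
Windows ≥ 30 min: 14:15–15:15, 17:45–19:00.

14:15–15:15, 17:45–19:00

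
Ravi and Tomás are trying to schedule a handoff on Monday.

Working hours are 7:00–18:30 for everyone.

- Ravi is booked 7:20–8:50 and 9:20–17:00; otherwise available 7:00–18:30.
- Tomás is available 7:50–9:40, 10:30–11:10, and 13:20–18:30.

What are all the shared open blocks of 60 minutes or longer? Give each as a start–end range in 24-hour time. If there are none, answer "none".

Ravi free within 07:00–18:30: 07:00–07:20, 08:50–09:20, 17:00–18:30.
Ravi ∩ Tomás: 08:50–09:20, 17:00–18:30.
Windows ≥ 60 min: 17:00–18:30.

17:00–18:30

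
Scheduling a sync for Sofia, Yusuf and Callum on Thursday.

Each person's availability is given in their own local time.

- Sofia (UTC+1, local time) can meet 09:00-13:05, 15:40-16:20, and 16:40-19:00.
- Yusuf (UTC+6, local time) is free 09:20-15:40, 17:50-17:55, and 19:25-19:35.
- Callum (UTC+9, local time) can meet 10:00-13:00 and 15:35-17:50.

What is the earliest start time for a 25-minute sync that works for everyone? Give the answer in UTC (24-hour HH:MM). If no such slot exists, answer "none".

Sofia → UTC: 08:00–12:05, 14:40–15:20, 15:40–18:00.
Yusuf → UTC: 03:20–09:40, 11:50–11:55, 13:25–13:35.
Callum → UTC: 01:00–04:00, 06:35–08:50.
Sofia ∩ Yusuf: 08:00–09:40, 11:50–11:55.
Sofia ∩ Yusuf ∩ Callum: 08:00–08:50.
Windows ≥ 25 min: 08:00–08:50.
Earliest such window starts at 08:00.

08:00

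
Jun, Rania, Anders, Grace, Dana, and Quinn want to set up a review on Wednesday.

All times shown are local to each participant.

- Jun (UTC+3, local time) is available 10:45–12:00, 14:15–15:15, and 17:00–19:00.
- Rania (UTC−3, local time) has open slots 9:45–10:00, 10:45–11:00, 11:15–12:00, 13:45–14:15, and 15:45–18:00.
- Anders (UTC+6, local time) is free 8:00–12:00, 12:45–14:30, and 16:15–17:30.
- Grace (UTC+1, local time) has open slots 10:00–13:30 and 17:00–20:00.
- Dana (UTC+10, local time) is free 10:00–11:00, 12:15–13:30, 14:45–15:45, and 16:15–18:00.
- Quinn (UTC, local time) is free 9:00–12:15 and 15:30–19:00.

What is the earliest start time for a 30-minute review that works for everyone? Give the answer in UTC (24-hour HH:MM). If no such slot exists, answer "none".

none

Jun → UTC: 07:45–09:00, 11:15–12:15, 14:00–16:00.
Rania → UTC: 12:45–13:00, 13:45–14:00, 14:15–15:00, 16:45–17:15, 18:45–21:00.
Anders → UTC: 02:00–06:00, 06:45–08:30, 10:15–11:30.
Grace → UTC: 09:00–12:30, 16:00–19:00.
Dana → UTC: 00:00–01:00, 02:15–03:30, 04:45–05:45, 06:15–08:00.
Quinn → UTC: 09:00–12:15, 15:30–19:00.
Jun ∩ Rania: 14:15–15:00.
Jun ∩ Rania ∩ Anders: (none).
Jun ∩ Rania ∩ Anders ∩ Grace: (none).
Jun ∩ Rania ∩ Anders ∩ Grace ∩ Dana: (none).
Jun ∩ Rania ∩ Anders ∩ Grace ∩ Dana ∩ Quinn: (none).
Windows ≥ 30 min: (none).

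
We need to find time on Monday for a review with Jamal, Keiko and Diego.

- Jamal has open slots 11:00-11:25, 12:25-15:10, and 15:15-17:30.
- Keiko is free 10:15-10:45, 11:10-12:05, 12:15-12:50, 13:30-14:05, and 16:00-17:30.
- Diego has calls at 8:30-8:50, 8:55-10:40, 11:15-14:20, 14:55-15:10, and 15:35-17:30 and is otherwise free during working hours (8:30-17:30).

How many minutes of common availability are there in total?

Diego free within 08:30–17:30: 08:50–08:55, 10:40–11:15, 14:20–14:55, 15:10–15:35.
Jamal ∩ Keiko: 11:10–11:25, 12:25–12:50, 13:30–14:05, 16:00–17:30.
Jamal ∩ Keiko ∩ Diego: 11:10–11:15.
Total common minutes: 5.

5 minutes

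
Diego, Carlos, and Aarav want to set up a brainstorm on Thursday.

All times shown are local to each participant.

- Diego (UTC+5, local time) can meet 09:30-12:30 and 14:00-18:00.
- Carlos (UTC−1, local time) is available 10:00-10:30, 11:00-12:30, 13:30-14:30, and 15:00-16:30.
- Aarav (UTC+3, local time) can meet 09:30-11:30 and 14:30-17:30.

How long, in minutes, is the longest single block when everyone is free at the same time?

Diego → UTC: 04:30–07:30, 09:00–13:00.
Carlos → UTC: 11:00–11:30, 12:00–13:30, 14:30–15:30, 16:00–17:30.
Aarav → UTC: 06:30–08:30, 11:30–14:30.
Diego ∩ Carlos: 11:00–11:30, 12:00–13:00.
Diego ∩ Carlos ∩ Aarav: 12:00–13:00.
Single common window of 60 minutes.

60 minutes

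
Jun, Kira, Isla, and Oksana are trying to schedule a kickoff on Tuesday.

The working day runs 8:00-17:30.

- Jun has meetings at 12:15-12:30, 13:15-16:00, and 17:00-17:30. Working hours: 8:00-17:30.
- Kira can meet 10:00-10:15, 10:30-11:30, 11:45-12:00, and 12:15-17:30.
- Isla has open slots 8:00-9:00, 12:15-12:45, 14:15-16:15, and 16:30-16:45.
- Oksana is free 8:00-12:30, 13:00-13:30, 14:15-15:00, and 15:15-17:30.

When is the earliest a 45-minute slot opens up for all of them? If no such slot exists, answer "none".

none

Jun free within 08:00–17:30: 08:00–12:15, 12:30–13:15, 16:00–17:00.
Jun ∩ Kira: 10:00–10:15, 10:30–11:30, 11:45–12:00, 12:30–13:15, 16:00–17:00.
Jun ∩ Kira ∩ Isla: 12:30–12:45, 16:00–16:15, 16:30–16:45.
Jun ∩ Kira ∩ Isla ∩ Oksana: 16:00–16:15, 16:30–16:45.
Windows ≥ 45 min: (none).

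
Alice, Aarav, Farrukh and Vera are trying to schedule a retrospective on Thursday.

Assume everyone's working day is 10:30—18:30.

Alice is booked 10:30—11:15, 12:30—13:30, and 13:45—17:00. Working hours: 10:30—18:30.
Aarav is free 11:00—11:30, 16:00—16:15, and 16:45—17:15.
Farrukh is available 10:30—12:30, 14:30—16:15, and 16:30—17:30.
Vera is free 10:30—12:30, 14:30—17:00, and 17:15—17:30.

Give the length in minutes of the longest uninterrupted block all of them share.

15 minutes

Alice free within 10:30–18:30: 11:15–12:30, 13:30–13:45, 17:00–18:30.
Alice ∩ Aarav: 11:15–11:30, 17:00–17:15.
Alice ∩ Aarav ∩ Farrukh: 11:15–11:30, 17:00–17:15.
Alice ∩ Aarav ∩ Farrukh ∩ Vera: 11:15–11:30.
Single common window of 15 minutes.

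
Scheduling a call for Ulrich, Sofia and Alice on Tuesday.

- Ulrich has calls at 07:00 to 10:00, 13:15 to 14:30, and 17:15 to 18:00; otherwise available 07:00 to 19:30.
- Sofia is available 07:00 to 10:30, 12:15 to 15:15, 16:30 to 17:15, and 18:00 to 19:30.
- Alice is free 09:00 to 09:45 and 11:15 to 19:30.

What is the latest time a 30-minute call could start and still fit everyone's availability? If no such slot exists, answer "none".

Ulrich free within 07:00–19:30: 10:00–13:15, 14:30–17:15, 18:00–19:30.
Ulrich ∩ Sofia: 10:00–10:30, 12:15–13:15, 14:30–15:15, 16:30–17:15, 18:00–19:30.
Ulrich ∩ Sofia ∩ Alice: 12:15–13:15, 14:30–15:15, 16:30–17:15, 18:00–19:30.
Windows ≥ 30 min: 12:15–13:15, 14:30–15:15, 16:30–17:15, 18:00–19:30.
Latest start in the last window 18:00–19:30 is 19:30 − 30 min = 19:00.

19:00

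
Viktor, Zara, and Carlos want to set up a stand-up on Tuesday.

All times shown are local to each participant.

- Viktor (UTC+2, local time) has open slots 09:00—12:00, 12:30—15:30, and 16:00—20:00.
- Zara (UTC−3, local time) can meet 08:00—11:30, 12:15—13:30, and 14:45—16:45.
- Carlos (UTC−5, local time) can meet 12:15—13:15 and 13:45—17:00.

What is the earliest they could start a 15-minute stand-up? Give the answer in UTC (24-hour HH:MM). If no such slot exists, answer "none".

17:45

Viktor → UTC: 07:00–10:00, 10:30–13:30, 14:00–18:00.
Zara → UTC: 11:00–14:30, 15:15–16:30, 17:45–19:45.
Carlos → UTC: 17:15–18:15, 18:45–22:00.
Viktor ∩ Zara: 11:00–13:30, 14:00–14:30, 15:15–16:30, 17:45–18:00.
Viktor ∩ Zara ∩ Carlos: 17:45–18:00.
Windows ≥ 15 min: 17:45–18:00.
Earliest such window starts at 17:45.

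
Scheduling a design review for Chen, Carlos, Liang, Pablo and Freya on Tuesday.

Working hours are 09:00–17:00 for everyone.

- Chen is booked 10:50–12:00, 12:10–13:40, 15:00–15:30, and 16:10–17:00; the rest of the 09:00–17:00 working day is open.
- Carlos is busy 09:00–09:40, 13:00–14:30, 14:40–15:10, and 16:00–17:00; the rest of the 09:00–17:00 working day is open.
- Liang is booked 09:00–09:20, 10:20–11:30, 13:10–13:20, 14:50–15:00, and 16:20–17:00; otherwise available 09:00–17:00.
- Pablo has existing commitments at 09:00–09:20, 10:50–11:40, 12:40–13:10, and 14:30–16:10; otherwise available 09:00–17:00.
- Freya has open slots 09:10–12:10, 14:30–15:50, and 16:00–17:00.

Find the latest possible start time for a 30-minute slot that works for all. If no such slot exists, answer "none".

09:50

Chen free within 09:00–17:00: 09:00–10:50, 12:00–12:10, 13:40–15:00, 15:30–16:10.
Carlos free within 09:00–17:00: 09:40–13:00, 14:30–14:40, 15:10–16:00.
Liang free within 09:00–17:00: 09:20–10:20, 11:30–13:10, 13:20–14:50, 15:00–16:20.
Pablo free within 09:00–17:00: 09:20–10:50, 11:40–12:40, 13:10–14:30, 16:10–17:00.
Chen ∩ Carlos: 09:40–10:50, 12:00–12:10, 14:30–14:40, 15:30–16:00.
Chen ∩ Carlos ∩ Liang: 09:40–10:20, 12:00–12:10, 14:30–14:40, 15:30–16:00.
Chen ∩ Carlos ∩ Liang ∩ Pablo: 09:40–10:20, 12:00–12:10.
Chen ∩ Carlos ∩ Liang ∩ Pablo ∩ Freya: 09:40–10:20, 12:00–12:10.
Windows ≥ 30 min: 09:40–10:20.
Latest start in the last window 09:40–10:20 is 10:20 − 30 min = 09:50.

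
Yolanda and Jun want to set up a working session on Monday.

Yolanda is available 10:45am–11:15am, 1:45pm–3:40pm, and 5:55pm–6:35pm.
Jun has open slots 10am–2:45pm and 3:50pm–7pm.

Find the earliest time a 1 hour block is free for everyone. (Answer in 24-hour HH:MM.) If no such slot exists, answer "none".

13:45

Yolanda ∩ Jun: 10:45–11:15, 13:45–14:45, 17:55–18:35.
Windows ≥ 60 min: 13:45–14:45.
Earliest such window starts at 13:45.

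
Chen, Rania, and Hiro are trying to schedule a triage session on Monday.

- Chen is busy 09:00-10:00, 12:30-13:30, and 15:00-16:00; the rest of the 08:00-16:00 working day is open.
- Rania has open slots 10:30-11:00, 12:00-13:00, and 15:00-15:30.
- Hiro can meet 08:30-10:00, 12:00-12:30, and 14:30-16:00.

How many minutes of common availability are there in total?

30 minutes

Chen free within 08:00–16:00: 08:00–09:00, 10:00–12:30, 13:30–15:00.
Chen ∩ Rania: 10:30–11:00, 12:00–12:30.
Chen ∩ Rania ∩ Hiro: 12:00–12:30.
Total common minutes: 30.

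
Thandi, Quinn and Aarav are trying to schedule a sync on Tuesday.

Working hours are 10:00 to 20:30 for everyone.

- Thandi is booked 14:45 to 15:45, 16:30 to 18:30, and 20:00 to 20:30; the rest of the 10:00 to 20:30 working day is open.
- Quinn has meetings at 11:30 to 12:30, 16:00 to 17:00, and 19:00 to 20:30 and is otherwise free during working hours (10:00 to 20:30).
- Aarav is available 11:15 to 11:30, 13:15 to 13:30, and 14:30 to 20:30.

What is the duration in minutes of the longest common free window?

Thandi free within 10:00–20:30: 10:00–14:45, 15:45–16:30, 18:30–20:00.
Quinn free within 10:00–20:30: 10:00–11:30, 12:30–16:00, 17:00–19:00.
Thandi ∩ Quinn: 10:00–11:30, 12:30–14:45, 15:45–16:00, 18:30–19:00.
Thandi ∩ Quinn ∩ Aarav: 11:15–11:30, 13:15–13:30, 14:30–14:45, 15:45–16:00, 18:30–19:00.
Common window lengths: 15, 15, 15, 15, 30 min; longest is 30.

30 minutes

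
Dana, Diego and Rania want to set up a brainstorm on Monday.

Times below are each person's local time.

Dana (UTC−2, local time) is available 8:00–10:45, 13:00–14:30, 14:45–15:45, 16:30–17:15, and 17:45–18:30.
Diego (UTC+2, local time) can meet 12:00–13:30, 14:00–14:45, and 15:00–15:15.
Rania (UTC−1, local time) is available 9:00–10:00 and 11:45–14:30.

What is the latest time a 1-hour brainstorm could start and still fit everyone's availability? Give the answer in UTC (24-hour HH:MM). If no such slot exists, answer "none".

Dana → UTC: 10:00–12:45, 15:00–16:30, 16:45–17:45, 18:30–19:15, 19:45–20:30.
Diego → UTC: 10:00–11:30, 12:00–12:45, 13:00–13:15.
Rania → UTC: 10:00–11:00, 12:45–15:30.
Dana ∩ Diego: 10:00–11:30, 12:00–12:45.
Dana ∩ Diego ∩ Rania: 10:00–11:00.
Windows ≥ 60 min: 10:00–11:00.
Latest start in the last window 10:00–11:00 is 11:00 − 60 min = 10:00.

10:00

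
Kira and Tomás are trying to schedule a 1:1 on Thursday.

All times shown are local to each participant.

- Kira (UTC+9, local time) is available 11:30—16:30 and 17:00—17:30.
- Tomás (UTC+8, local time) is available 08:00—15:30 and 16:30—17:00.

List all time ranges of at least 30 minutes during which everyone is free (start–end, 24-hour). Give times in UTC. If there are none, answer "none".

Kira → UTC: 02:30–07:30, 08:00–08:30.
Tomás → UTC: 00:00–07:30, 08:30–09:00.
Kira ∩ Tomás: 02:30–07:30.
Windows ≥ 30 min: 02:30–07:30.

02:30–07:30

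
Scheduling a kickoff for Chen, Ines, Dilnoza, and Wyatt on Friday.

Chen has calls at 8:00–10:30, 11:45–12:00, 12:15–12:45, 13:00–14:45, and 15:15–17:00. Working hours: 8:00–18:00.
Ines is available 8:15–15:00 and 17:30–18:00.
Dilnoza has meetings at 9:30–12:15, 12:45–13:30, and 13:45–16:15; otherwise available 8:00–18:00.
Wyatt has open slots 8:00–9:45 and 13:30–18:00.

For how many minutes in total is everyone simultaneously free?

30 minutes

Chen free within 08:00–18:00: 10:30–11:45, 12:00–12:15, 12:45–13:00, 14:45–15:15, 17:00–18:00.
Dilnoza free within 08:00–18:00: 08:00–09:30, 12:15–12:45, 13:30–13:45, 16:15–18:00.
Chen ∩ Ines: 10:30–11:45, 12:00–12:15, 12:45–13:00, 14:45–15:00, 17:30–18:00.
Chen ∩ Ines ∩ Dilnoza: 17:30–18:00.
Chen ∩ Ines ∩ Dilnoza ∩ Wyatt: 17:30–18:00.
Total common minutes: 30.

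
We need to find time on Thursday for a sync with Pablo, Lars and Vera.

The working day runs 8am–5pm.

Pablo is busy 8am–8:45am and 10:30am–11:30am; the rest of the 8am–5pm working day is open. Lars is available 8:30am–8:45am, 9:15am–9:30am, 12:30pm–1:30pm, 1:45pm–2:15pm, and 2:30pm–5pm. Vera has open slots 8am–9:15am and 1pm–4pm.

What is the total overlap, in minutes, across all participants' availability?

Pablo free within 08:00–17:00: 08:45–10:30, 11:30–17:00.
Pablo ∩ Lars: 09:15–09:30, 12:30–13:30, 13:45–14:15, 14:30–17:00.
Pablo ∩ Lars ∩ Vera: 13:00–13:30, 13:45–14:15, 14:30–16:00.
Total common minutes: 30 + 30 + 90 = 150.

150 minutes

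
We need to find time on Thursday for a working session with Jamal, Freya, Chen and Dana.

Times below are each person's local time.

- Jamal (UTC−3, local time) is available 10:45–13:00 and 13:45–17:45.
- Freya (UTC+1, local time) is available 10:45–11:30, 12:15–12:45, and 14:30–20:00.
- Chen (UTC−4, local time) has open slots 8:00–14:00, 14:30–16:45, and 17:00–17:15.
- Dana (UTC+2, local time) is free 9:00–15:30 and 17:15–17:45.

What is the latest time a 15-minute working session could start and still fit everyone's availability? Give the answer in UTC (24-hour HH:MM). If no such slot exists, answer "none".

15:30

Jamal → UTC: 13:45–16:00, 16:45–20:45.
Freya → UTC: 09:45–10:30, 11:15–11:45, 13:30–19:00.
Chen → UTC: 12:00–18:00, 18:30–20:45, 21:00–21:15.
Dana → UTC: 07:00–13:30, 15:15–15:45.
Jamal ∩ Freya: 13:45–16:00, 16:45–19:00.
Jamal ∩ Freya ∩ Chen: 13:45–16:00, 16:45–18:00, 18:30–19:00.
Jamal ∩ Freya ∩ Chen ∩ Dana: 15:15–15:45.
Windows ≥ 15 min: 15:15–15:45.
Latest start in the last window 15:15–15:45 is 15:45 − 15 min = 15:30.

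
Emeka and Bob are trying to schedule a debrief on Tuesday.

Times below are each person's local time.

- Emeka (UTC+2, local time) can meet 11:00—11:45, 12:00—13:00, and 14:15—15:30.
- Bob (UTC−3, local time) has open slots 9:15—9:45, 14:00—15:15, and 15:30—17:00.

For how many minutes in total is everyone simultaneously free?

Emeka → UTC: 09:00–09:45, 10:00–11:00, 12:15–13:30.
Bob → UTC: 12:15–12:45, 17:00–18:15, 18:30–20:00.
Emeka ∩ Bob: 12:15–12:45.
Total common minutes: 30.

30 minutes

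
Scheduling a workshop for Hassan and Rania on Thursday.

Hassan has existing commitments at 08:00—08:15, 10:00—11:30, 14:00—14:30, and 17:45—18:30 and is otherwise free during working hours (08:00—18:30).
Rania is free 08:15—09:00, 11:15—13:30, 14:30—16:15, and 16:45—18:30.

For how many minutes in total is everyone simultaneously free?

Hassan free within 08:00–18:30: 08:15–10:00, 11:30–14:00, 14:30–17:45.
Hassan ∩ Rania: 08:15–09:00, 11:30–13:30, 14:30–16:15, 16:45–17:45.
Total common minutes: 45 + 120 + 105 + 60 = 330.

330 minutes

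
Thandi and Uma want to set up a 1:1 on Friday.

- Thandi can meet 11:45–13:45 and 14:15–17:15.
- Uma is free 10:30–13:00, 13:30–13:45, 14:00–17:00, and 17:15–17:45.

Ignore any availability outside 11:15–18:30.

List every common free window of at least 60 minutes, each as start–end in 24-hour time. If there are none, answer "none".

Thandi ∩ Uma: 11:45–13:00, 13:30–13:45, 14:15–17:00.
Restricted to 11:15–18:30: 11:45–13:00, 13:30–13:45, 14:15–17:00.
Windows ≥ 60 min: 11:45–13:00, 14:15–17:00.

11:45–13:00, 14:15–17:00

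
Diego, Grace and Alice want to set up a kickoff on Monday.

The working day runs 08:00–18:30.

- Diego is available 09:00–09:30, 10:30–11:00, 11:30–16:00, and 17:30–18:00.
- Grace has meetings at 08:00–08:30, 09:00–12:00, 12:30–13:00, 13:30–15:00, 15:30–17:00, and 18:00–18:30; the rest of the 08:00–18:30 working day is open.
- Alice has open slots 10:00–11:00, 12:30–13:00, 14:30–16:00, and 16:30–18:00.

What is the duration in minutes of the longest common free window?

Grace free within 08:00–18:30: 08:30–09:00, 12:00–12:30, 13:00–13:30, 15:00–15:30, 17:00–18:00.
Diego ∩ Grace: 12:00–12:30, 13:00–13:30, 15:00–15:30, 17:30–18:00.
Diego ∩ Grace ∩ Alice: 15:00–15:30, 17:30–18:00.
Common window lengths: 30, 30 min; longest is 30.

30 minutes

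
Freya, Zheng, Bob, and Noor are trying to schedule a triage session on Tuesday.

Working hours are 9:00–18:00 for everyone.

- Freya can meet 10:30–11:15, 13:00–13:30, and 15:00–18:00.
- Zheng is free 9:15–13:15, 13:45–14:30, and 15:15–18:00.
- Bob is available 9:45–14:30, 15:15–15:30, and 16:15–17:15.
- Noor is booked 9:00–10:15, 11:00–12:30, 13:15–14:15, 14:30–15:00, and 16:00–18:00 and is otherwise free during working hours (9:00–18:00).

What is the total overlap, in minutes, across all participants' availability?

60 minutes

Noor free within 09:00–18:00: 10:15–11:00, 12:30–13:15, 14:15–14:30, 15:00–16:00.
Freya ∩ Zheng: 10:30–11:15, 13:00–13:15, 15:15–18:00.
Freya ∩ Zheng ∩ Bob: 10:30–11:15, 13:00–13:15, 15:15–15:30, 16:15–17:15.
Freya ∩ Zheng ∩ Bob ∩ Noor: 10:30–11:00, 13:00–13:15, 15:15–15:30.
Total common minutes: 30 + 15 + 15 = 60.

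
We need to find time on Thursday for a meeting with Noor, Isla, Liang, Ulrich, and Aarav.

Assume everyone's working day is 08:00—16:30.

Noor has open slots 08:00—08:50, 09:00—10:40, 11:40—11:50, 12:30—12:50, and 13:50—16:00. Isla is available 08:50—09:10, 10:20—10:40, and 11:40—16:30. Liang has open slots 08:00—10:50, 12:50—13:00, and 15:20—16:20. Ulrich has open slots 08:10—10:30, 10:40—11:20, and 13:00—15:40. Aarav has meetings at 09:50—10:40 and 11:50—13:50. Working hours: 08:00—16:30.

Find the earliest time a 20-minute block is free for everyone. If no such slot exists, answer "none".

15:20

Aarav free within 08:00–16:30: 08:00–09:50, 10:40–11:50, 13:50–16:30.
Noor ∩ Isla: 09:00–09:10, 10:20–10:40, 11:40–11:50, 12:30–12:50, 13:50–16:00.
Noor ∩ Isla ∩ Liang: 09:00–09:10, 10:20–10:40, 15:20–16:00.
Noor ∩ Isla ∩ Liang ∩ Ulrich: 09:00–09:10, 10:20–10:30, 15:20–15:40.
Noor ∩ Isla ∩ Liang ∩ Ulrich ∩ Aarav: 09:00–09:10, 15:20–15:40.
Windows ≥ 20 min: 15:20–15:40.
Earliest such window starts at 15:20.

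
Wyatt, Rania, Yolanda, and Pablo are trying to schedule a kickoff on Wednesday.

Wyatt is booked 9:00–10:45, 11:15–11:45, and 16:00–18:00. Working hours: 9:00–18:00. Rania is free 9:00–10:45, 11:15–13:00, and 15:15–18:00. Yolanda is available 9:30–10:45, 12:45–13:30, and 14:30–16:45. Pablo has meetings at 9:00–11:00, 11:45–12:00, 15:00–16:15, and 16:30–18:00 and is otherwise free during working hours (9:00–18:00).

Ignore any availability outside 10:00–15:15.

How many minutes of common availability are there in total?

Wyatt free within 09:00–18:00: 10:45–11:15, 11:45–16:00.
Pablo free within 09:00–18:00: 11:00–11:45, 12:00–15:00, 16:15–16:30.
Wyatt ∩ Rania: 11:45–13:00, 15:15–16:00.
Wyatt ∩ Rania ∩ Yolanda: 12:45–13:00, 15:15–16:00.
Wyatt ∩ Rania ∩ Yolanda ∩ Pablo: 12:45–13:00.
Restricted to 10:00–15:15: 12:45–13:00.
Total common minutes: 15.

15 minutes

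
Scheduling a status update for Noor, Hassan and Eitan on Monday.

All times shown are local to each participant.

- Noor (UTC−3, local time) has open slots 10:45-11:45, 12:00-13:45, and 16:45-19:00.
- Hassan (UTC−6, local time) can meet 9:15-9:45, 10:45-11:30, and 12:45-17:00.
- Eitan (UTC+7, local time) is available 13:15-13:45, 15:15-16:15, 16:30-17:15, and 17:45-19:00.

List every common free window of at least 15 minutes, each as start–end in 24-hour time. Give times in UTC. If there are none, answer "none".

Noor → UTC: 13:45–14:45, 15:00–16:45, 19:45–22:00.
Hassan → UTC: 15:15–15:45, 16:45–17:30, 18:45–23:00.
Eitan → UTC: 06:15–06:45, 08:15–09:15, 09:30–10:15, 10:45–12:00.
Noor ∩ Hassan: 15:15–15:45, 19:45–22:00.
Noor ∩ Hassan ∩ Eitan: (none).
Windows ≥ 15 min: (none).

none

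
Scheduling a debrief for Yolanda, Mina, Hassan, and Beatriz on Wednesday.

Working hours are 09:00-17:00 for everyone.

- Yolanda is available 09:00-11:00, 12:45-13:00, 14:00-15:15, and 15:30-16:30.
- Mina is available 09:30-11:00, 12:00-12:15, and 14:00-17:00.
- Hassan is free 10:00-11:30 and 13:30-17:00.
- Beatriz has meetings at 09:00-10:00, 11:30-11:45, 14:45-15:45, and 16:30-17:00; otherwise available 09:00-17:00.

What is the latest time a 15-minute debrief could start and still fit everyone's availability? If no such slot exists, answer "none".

16:15

Beatriz free within 09:00–17:00: 10:00–11:30, 11:45–14:45, 15:45–16:30.
Yolanda ∩ Mina: 09:30–11:00, 14:00–15:15, 15:30–16:30.
Yolanda ∩ Mina ∩ Hassan: 10:00–11:00, 14:00–15:15, 15:30–16:30.
Yolanda ∩ Mina ∩ Hassan ∩ Beatriz: 10:00–11:00, 14:00–14:45, 15:45–16:30.
Windows ≥ 15 min: 10:00–11:00, 14:00–14:45, 15:45–16:30.
Latest start in the last window 15:45–16:30 is 16:30 − 15 min = 16:15.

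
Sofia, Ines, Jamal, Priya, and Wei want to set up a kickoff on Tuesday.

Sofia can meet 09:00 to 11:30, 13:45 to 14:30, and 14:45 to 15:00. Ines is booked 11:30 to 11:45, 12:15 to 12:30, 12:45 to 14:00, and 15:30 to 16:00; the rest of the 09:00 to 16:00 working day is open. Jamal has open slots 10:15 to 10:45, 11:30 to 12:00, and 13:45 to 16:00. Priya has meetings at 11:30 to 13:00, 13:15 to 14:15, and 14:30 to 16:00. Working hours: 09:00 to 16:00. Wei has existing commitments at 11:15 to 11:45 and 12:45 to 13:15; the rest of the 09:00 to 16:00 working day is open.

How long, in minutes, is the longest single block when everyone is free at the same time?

Ines free within 09:00–16:00: 09:00–11:30, 11:45–12:15, 12:30–12:45, 14:00–15:30.
Priya free within 09:00–16:00: 09:00–11:30, 13:00–13:15, 14:15–14:30.
Wei free within 09:00–16:00: 09:00–11:15, 11:45–12:45, 13:15–16:00.
Sofia ∩ Ines: 09:00–11:30, 14:00–14:30, 14:45–15:00.
Sofia ∩ Ines ∩ Jamal: 10:15–10:45, 14:00–14:30, 14:45–15:00.
Sofia ∩ Ines ∩ Jamal ∩ Priya: 10:15–10:45, 14:15–14:30.
Sofia ∩ Ines ∩ Jamal ∩ Priya ∩ Wei: 10:15–10:45, 14:15–14:30.
Common window lengths: 30, 15 min; longest is 30.

30 minutes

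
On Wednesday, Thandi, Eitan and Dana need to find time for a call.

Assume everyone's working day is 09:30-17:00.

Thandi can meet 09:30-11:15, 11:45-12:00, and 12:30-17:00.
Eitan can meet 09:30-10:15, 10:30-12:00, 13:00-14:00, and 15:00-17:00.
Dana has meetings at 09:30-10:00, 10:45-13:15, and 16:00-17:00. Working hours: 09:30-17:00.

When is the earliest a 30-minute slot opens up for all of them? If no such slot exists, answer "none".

Dana free within 09:30–17:00: 10:00–10:45, 13:15–16:00.
Thandi ∩ Eitan: 09:30–10:15, 10:30–11:15, 11:45–12:00, 13:00–14:00, 15:00–17:00.
Thandi ∩ Eitan ∩ Dana: 10:00–10:15, 10:30–10:45, 13:15–14:00, 15:00–16:00.
Windows ≥ 30 min: 13:15–14:00, 15:00–16:00.
Earliest such window starts at 13:15.

13:15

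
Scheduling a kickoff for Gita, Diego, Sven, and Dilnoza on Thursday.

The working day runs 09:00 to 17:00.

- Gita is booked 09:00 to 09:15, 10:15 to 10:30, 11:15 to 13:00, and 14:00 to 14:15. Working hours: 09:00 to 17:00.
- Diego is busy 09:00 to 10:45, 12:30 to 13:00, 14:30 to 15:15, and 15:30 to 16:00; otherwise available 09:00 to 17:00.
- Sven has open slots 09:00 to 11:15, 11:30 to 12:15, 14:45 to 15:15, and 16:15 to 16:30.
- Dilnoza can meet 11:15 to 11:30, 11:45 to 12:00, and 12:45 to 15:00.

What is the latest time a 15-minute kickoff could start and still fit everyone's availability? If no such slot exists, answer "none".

Gita free within 09:00–17:00: 09:15–10:15, 10:30–11:15, 13:00–14:00, 14:15–17:00.
Diego free within 09:00–17:00: 10:45–12:30, 13:00–14:30, 15:15–15:30, 16:00–17:00.
Gita ∩ Diego: 10:45–11:15, 13:00–14:00, 14:15–14:30, 15:15–15:30, 16:00–17:00.
Gita ∩ Diego ∩ Sven: 10:45–11:15, 16:15–16:30.
Gita ∩ Diego ∩ Sven ∩ Dilnoza: (none).
Windows ≥ 15 min: (none).

none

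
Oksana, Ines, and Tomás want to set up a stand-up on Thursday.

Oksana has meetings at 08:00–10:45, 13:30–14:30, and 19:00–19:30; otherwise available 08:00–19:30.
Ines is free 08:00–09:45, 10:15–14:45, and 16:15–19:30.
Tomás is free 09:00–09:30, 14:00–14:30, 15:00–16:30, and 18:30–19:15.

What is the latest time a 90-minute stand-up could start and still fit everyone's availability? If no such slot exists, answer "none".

Oksana free within 08:00–19:30: 10:45–13:30, 14:30–19:00.
Oksana ∩ Ines: 10:45–13:30, 14:30–14:45, 16:15–19:00.
Oksana ∩ Ines ∩ Tomás: 16:15–16:30, 18:30–19:00.
Windows ≥ 90 min: (none).

none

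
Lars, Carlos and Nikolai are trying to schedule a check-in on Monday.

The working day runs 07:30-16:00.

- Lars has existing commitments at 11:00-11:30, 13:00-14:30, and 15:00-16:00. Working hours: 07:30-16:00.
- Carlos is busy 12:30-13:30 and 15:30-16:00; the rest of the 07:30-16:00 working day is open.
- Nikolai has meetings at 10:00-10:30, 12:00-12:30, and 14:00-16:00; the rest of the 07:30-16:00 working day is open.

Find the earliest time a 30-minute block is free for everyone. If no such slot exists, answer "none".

07:30

Lars free within 07:30–16:00: 07:30–11:00, 11:30–13:00, 14:30–15:00.
Carlos free within 07:30–16:00: 07:30–12:30, 13:30–15:30.
Nikolai free within 07:30–16:00: 07:30–10:00, 10:30–12:00, 12:30–14:00.
Lars ∩ Carlos: 07:30–11:00, 11:30–12:30, 14:30–15:00.
Lars ∩ Carlos ∩ Nikolai: 07:30–10:00, 10:30–11:00, 11:30–12:00.
Windows ≥ 30 min: 07:30–10:00, 10:30–11:00, 11:30–12:00.
Earliest such window starts at 07:30.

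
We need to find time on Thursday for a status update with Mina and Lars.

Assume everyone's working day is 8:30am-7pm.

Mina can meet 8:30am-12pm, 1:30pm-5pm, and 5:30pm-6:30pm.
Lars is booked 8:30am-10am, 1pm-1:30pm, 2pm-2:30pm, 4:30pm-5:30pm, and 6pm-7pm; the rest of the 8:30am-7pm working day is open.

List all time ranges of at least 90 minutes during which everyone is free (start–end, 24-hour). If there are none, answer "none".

Lars free within 08:30–19:00: 10:00–13:00, 13:30–14:00, 14:30–16:30, 17:30–18:00.
Mina ∩ Lars: 10:00–12:00, 13:30–14:00, 14:30–16:30, 17:30–18:00.
Windows ≥ 90 min: 10:00–12:00, 14:30–16:30.

10:00–12:00, 14:30–16:30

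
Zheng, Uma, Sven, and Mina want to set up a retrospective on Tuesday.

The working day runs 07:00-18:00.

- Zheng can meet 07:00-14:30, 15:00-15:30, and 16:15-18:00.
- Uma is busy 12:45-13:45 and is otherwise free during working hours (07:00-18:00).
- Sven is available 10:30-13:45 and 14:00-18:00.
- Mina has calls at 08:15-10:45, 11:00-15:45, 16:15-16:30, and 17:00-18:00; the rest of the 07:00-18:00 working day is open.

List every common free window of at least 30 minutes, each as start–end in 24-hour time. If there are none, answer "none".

Uma free within 07:00–18:00: 07:00–12:45, 13:45–18:00.
Mina free within 07:00–18:00: 07:00–08:15, 10:45–11:00, 15:45–16:15, 16:30–17:00.
Zheng ∩ Uma: 07:00–12:45, 13:45–14:30, 15:00–15:30, 16:15–18:00.
Zheng ∩ Uma ∩ Sven: 10:30–12:45, 14:00–14:30, 15:00–15:30, 16:15–18:00.
Zheng ∩ Uma ∩ Sven ∩ Mina: 10:45–11:00, 16:30–17:00.
Windows ≥ 30 min: 16:30–17:00.

16:30–17:00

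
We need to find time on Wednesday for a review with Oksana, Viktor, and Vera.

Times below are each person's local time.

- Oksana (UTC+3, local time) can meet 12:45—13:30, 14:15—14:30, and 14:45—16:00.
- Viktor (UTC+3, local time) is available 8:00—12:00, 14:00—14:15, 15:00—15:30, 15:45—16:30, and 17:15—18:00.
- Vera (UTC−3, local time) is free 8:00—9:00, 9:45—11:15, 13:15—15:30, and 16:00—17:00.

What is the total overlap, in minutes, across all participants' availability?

15 minutes

Oksana → UTC: 09:45–10:30, 11:15–11:30, 11:45–13:00.
Viktor → UTC: 05:00–09:00, 11:00–11:15, 12:00–12:30, 12:45–13:30, 14:15–15:00.
Vera → UTC: 11:00–12:00, 12:45–14:15, 16:15–18:30, 19:00–20:00.
Oksana ∩ Viktor: 12:00–12:30, 12:45–13:00.
Oksana ∩ Viktor ∩ Vera: 12:45–13:00.
Total common minutes: 15.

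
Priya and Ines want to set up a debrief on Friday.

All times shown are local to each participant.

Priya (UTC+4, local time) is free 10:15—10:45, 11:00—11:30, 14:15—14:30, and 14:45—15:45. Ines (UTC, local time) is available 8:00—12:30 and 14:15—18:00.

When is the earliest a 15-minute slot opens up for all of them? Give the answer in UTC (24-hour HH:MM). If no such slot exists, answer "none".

10:15

Priya → UTC: 06:15–06:45, 07:00–07:30, 10:15–10:30, 10:45–11:45.
Ines → UTC: 08:00–12:30, 14:15–18:00.
Priya ∩ Ines: 10:15–10:30, 10:45–11:45.
Windows ≥ 15 min: 10:15–10:30, 10:45–11:45.
Earliest such window starts at 10:15.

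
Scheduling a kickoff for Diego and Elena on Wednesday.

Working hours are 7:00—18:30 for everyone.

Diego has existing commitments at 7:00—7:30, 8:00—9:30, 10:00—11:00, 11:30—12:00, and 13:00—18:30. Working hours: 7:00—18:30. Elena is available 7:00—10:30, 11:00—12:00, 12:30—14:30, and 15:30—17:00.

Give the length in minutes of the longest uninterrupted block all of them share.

30 minutes

Diego free within 07:00–18:30: 07:30–08:00, 09:30–10:00, 11:00–11:30, 12:00–13:00.
Diego ∩ Elena: 07:30–08:00, 09:30–10:00, 11:00–11:30, 12:30–13:00.
Common window lengths: 30, 30, 30, 30 min; longest is 30.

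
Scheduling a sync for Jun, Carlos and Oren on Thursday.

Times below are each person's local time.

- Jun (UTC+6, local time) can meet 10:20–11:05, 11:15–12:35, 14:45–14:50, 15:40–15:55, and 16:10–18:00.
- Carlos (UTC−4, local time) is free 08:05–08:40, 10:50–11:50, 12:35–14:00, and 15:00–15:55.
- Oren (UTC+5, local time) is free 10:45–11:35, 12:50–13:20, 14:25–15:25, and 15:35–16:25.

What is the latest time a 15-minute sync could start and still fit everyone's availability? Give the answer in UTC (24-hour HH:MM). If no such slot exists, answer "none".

Jun → UTC: 04:20–05:05, 05:15–06:35, 08:45–08:50, 09:40–09:55, 10:10–12:00.
Carlos → UTC: 12:05–12:40, 14:50–15:50, 16:35–18:00, 19:00–19:55.
Oren → UTC: 05:45–06:35, 07:50–08:20, 09:25–10:25, 10:35–11:25.
Jun ∩ Carlos: (none).
Jun ∩ Carlos ∩ Oren: (none).
Windows ≥ 15 min: (none).

none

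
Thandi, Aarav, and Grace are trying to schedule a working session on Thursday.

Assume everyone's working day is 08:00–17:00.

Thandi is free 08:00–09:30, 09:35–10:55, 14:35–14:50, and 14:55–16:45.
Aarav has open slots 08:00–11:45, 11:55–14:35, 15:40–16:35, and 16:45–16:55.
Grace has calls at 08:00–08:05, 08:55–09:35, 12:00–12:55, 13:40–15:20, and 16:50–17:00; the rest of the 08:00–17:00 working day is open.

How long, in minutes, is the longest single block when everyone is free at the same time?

Grace free within 08:00–17:00: 08:05–08:55, 09:35–12:00, 12:55–13:40, 15:20–16:50.
Thandi ∩ Aarav: 08:00–09:30, 09:35–10:55, 15:40–16:35.
Thandi ∩ Aarav ∩ Grace: 08:05–08:55, 09:35–10:55, 15:40–16:35.
Common window lengths: 50, 80, 55 min; longest is 80.

80 minutes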